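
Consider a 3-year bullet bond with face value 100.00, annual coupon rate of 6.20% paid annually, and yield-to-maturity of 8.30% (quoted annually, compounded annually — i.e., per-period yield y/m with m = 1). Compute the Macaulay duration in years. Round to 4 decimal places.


Coupon per period c = face * coupon_rate / m = 6.200000
Periods per year m = 1; per-period yield y/m = 0.083000
Number of cashflows N = 3
Cashflows (t years, CF_t, discount factor 1/(1+y/m)^(m*t), PV):
  t = 1.0000: CF_t = 6.200000, DF = 0.923361, PV = 5.724838
  t = 2.0000: CF_t = 6.200000, DF = 0.852596, PV = 5.286093
  t = 3.0000: CF_t = 106.200000, DF = 0.787254, PV = 83.606327
Price P = sum_t PV_t = 94.617259
Macaulay numerator sum_t t * PV_t:
  t * PV_t at t = 1.0000: 5.724838
  t * PV_t at t = 2.0000: 10.572185
  t * PV_t at t = 3.0000: 250.818982
Macaulay duration D = (sum_t t * PV_t) / P = 267.116006 / 94.617259 = 2.823121

Answer: Macaulay duration = 2.8231 years


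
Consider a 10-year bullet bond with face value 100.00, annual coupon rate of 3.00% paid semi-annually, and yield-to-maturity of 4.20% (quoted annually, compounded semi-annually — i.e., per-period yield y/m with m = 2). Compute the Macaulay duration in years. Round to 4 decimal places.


Coupon per period c = face * coupon_rate / m = 1.500000
Periods per year m = 2; per-period yield y/m = 0.021000
Number of cashflows N = 20
Cashflows (t years, CF_t, discount factor 1/(1+y/m)^(m*t), PV):
  t = 0.5000: CF_t = 1.500000, DF = 0.979432, PV = 1.469148
  t = 1.0000: CF_t = 1.500000, DF = 0.959287, PV = 1.438930
  t = 1.5000: CF_t = 1.500000, DF = 0.939556, PV = 1.409334
  t = 2.0000: CF_t = 1.500000, DF = 0.920231, PV = 1.380347
  t = 2.5000: CF_t = 1.500000, DF = 0.901304, PV = 1.351956
  t = 3.0000: CF_t = 1.500000, DF = 0.882766, PV = 1.324149
  t = 3.5000: CF_t = 1.500000, DF = 0.864609, PV = 1.296914
  t = 4.0000: CF_t = 1.500000, DF = 0.846826, PV = 1.270239
  t = 4.5000: CF_t = 1.500000, DF = 0.829408, PV = 1.244112
  t = 5.0000: CF_t = 1.500000, DF = 0.812349, PV = 1.218523
  t = 5.5000: CF_t = 1.500000, DF = 0.795640, PV = 1.193461
  t = 6.0000: CF_t = 1.500000, DF = 0.779276, PV = 1.168913
  t = 6.5000: CF_t = 1.500000, DF = 0.763247, PV = 1.144871
  t = 7.0000: CF_t = 1.500000, DF = 0.747549, PV = 1.121323
  t = 7.5000: CF_t = 1.500000, DF = 0.732173, PV = 1.098260
  t = 8.0000: CF_t = 1.500000, DF = 0.717114, PV = 1.075671
  t = 8.5000: CF_t = 1.500000, DF = 0.702364, PV = 1.053546
  t = 9.0000: CF_t = 1.500000, DF = 0.687918, PV = 1.031877
  t = 9.5000: CF_t = 1.500000, DF = 0.673769, PV = 1.010653
  t = 10.0000: CF_t = 101.500000, DF = 0.659911, PV = 66.980934
Price P = sum_t PV_t = 90.283162
Macaulay numerator sum_t t * PV_t:
  t * PV_t at t = 0.5000: 0.734574
  t * PV_t at t = 1.0000: 1.438930
  t * PV_t at t = 1.5000: 2.114002
  t * PV_t at t = 2.0000: 2.760694
  t * PV_t at t = 2.5000: 3.379890
  t * PV_t at t = 3.0000: 3.972447
  t * PV_t at t = 3.5000: 4.539198
  t * PV_t at t = 4.0000: 5.080955
  t * PV_t at t = 4.5000: 5.598505
  t * PV_t at t = 5.0000: 6.092617
  t * PV_t at t = 5.5000: 6.564033
  t * PV_t at t = 6.0000: 7.013481
  t * PV_t at t = 6.5000: 7.441662
  t * PV_t at t = 7.0000: 7.849264
  t * PV_t at t = 7.5000: 8.236949
  t * PV_t at t = 8.0000: 8.605367
  t * PV_t at t = 8.5000: 8.955144
  t * PV_t at t = 9.0000: 9.286892
  t * PV_t at t = 9.5000: 9.601205
  t * PV_t at t = 10.0000: 669.809342
Macaulay duration D = (sum_t t * PV_t) / P = 779.075150 / 90.283162 = 8.629241

Answer: Macaulay duration = 8.6292 years


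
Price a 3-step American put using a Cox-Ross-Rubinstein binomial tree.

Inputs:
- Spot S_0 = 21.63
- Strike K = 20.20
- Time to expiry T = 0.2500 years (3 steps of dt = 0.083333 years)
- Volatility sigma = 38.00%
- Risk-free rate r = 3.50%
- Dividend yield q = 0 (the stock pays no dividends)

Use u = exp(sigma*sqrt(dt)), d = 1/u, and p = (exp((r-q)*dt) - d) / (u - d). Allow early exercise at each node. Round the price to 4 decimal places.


dt = T/N = 0.083333
u = exp(sigma*sqrt(dt)) = 1.115939; d = 1/u = 0.896106
p = (exp((r-q)*dt) - d) / (u - d) = 0.485890
Discount per step: exp(-r*dt) = 0.997088
Stock lattice S(k, i) with i counting down-moves:
  k=0: S(0,0) = 21.6300
  k=1: S(1,0) = 24.1378; S(1,1) = 19.3828
  k=2: S(2,0) = 26.9363; S(2,1) = 21.6300; S(2,2) = 17.3690
  k=3: S(3,0) = 30.0593; S(3,1) = 24.1378; S(3,2) = 19.3828; S(3,3) = 15.5645
Terminal payoffs V(N, i) = max(K - S_T, 0):
  V(3,0) = 0.000000; V(3,1) = 0.000000; V(3,2) = 0.817227; V(3,3) = 4.635517
Backward induction: V(k, i) = exp(-r*dt) * [p * V(k+1, i) + (1-p) * V(k+1, i+1)]; then take max(V_cont, immediate exercise) for American.
  V(2,0) = exp(-r*dt) * [p*0.000000 + (1-p)*0.000000] = 0.000000; exercise = 0.000000; V(2,0) = max -> 0.000000
  V(2,1) = exp(-r*dt) * [p*0.000000 + (1-p)*0.817227] = 0.418921; exercise = 0.000000; V(2,1) = max -> 0.418921
  V(2,2) = exp(-r*dt) * [p*0.817227 + (1-p)*4.635517] = 2.772150; exercise = 2.830980; V(2,2) = max -> 2.830980
  V(1,0) = exp(-r*dt) * [p*0.000000 + (1-p)*0.418921] = 0.214744; exercise = 0.000000; V(1,0) = max -> 0.214744
  V(1,1) = exp(-r*dt) * [p*0.418921 + (1-p)*2.830980] = 1.654152; exercise = 0.817227; V(1,1) = max -> 1.654152
  V(0,0) = exp(-r*dt) * [p*0.214744 + (1-p)*1.654152] = 0.951977; exercise = 0.000000; V(0,0) = max -> 0.951977

Answer: Price = V(0,0) = 0.9520


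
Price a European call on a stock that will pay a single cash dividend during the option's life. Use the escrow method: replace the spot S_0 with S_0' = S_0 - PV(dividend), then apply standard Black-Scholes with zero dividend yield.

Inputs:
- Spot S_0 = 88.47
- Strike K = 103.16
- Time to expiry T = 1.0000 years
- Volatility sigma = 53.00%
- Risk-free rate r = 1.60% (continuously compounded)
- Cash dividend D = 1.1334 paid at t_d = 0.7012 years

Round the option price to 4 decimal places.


Answer: Price = 13.4185

Derivation:
PV(D) = D * exp(-r * t_d) = 1.1334 * 0.98884350 = 1.12075522
S_0' = S_0 - PV(D) = 88.4700 - 1.12075522 = 87.34924478
d1 = (ln(S_0'/K) + (r + sigma^2/2)*T) / (sigma*sqrt(T)) = -0.01871093
d2 = d1 - sigma*sqrt(T) = -0.54871093
exp(-rT) = 0.98412732
N(d1) = 0.49253586; N(d2) = 0.29160192
C = S_0' * N(d1) - K * exp(-rT) * N(d2) = 87.34924478 * 0.49253586 - 103.1600 * 0.98412732 * 0.29160192 = 13.4185


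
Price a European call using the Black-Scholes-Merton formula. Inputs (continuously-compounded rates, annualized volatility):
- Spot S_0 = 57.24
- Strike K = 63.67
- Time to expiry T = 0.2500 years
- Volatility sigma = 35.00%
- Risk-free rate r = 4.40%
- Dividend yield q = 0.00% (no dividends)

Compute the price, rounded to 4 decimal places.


Answer: Price = 1.9307

Derivation:
d1 = (ln(S/K) + (r - q + 0.5*sigma^2) * T) / (sigma * sqrt(T)) = -0.45798880
d2 = d1 - sigma * sqrt(T) = -0.63298880
exp(-rT) = 0.98906028; exp(-qT) = 1.00000000
C = S_0 * exp(-qT) * N(d1) - K * exp(-rT) * N(d2)
N(d1) = 0.32348025; N(d2) = 0.26337048
C = 57.2400 * 1.00000000 * 0.32348025 - 63.6700 * 0.98906028 * 0.26337048 = 1.9307


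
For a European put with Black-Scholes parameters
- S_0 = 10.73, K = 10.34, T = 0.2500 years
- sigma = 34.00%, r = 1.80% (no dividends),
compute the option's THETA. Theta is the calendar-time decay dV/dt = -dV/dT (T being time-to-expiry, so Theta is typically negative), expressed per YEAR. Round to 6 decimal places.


d1 = 0.3292569857; d2 = 0.1592569857
phi(d1) = 0.3778932183; exp(-qT) = 1.0000000000; exp(-rT) = 0.9955101098
Theta = -S*exp(-qT)*phi(d1)*sigma/(2*sqrt(T)) + r*K*exp(-rT)*N(-d2) - q*S*exp(-qT)*N(-d1)
N(-d1) = 0.3709807268; N(-d2) = 0.4367332043; sqrt(T) = 0.5000000000
Term 1 = -10.7300 * 1.0000000000 * 0.3778932183 * 0.3400 / (2 * 0.5000000000) = -1.3786300390
Term 2 = 0.0180 * 10.3400 * 0.9955101098 * 0.4367332043 = 0.0809198242
Term 3 = 0 (no dividend yield, q = 0)
Theta = -1.3786300390 + (0.0809198242) + (0.0000000000) = -1.297710

Answer: Theta = -1.297710


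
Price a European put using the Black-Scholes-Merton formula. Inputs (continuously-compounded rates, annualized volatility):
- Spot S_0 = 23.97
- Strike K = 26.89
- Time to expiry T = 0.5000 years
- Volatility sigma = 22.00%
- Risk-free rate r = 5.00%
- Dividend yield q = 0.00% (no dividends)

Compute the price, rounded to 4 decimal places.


d1 = (ln(S/K) + (r - q + 0.5*sigma^2) * T) / (sigma * sqrt(T)) = -0.50044789
d2 = d1 - sigma * sqrt(T) = -0.65601139
exp(-rT) = 0.97530991; exp(-qT) = 1.00000000
P = K * exp(-rT) * N(-d2) - S_0 * exp(-qT) * N(-d1)
N(-d1) = 0.69162013; N(-d2) = 0.74409160
P = 26.8900 * 0.97530991 * 0.74409160 - 23.9700 * 1.00000000 * 0.69162013 = 2.9365

Answer: Price = 2.9365


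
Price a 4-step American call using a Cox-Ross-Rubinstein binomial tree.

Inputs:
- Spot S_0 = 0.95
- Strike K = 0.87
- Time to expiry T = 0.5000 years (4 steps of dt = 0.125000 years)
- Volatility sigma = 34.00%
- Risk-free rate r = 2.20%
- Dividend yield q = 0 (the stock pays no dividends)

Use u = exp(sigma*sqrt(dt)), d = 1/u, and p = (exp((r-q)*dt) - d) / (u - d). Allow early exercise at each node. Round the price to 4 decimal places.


Answer: Price = V(0,0) = 0.1424

Derivation:
dt = T/N = 0.125000
u = exp(sigma*sqrt(dt)) = 1.127732; d = 1/u = 0.886736
p = (exp((r-q)*dt) - d) / (u - d) = 0.481411
Discount per step: exp(-r*dt) = 0.997254
Stock lattice S(k, i) with i counting down-moves:
  k=0: S(0,0) = 0.9500
  k=1: S(1,0) = 1.0713; S(1,1) = 0.8424
  k=2: S(2,0) = 1.2082; S(2,1) = 0.9500; S(2,2) = 0.7470
  k=3: S(3,0) = 1.3625; S(3,1) = 1.0713; S(3,2) = 0.8424; S(3,3) = 0.6624
  k=4: S(4,0) = 1.5365; S(4,1) = 1.2082; S(4,2) = 0.9500; S(4,3) = 0.7470; S(4,4) = 0.5874
Terminal payoffs V(N, i) = max(S_T - K, 0):
  V(4,0) = 0.666549; V(4,1) = 0.338190; V(4,2) = 0.080000; V(4,3) = 0.000000; V(4,4) = 0.000000
Backward induction: V(k, i) = exp(-r*dt) * [p * V(k+1, i) + (1-p) * V(k+1, i+1)]; then take max(V_cont, immediate exercise) for American.
  V(3,0) = exp(-r*dt) * [p*0.666549 + (1-p)*0.338190] = 0.494903; exercise = 0.492514; V(3,0) = max -> 0.494903
  V(3,1) = exp(-r*dt) * [p*0.338190 + (1-p)*0.080000] = 0.203734; exercise = 0.201345; V(3,1) = max -> 0.203734
  V(3,2) = exp(-r*dt) * [p*0.080000 + (1-p)*0.000000] = 0.038407; exercise = 0.000000; V(3,2) = max -> 0.038407
  V(3,3) = exp(-r*dt) * [p*0.000000 + (1-p)*0.000000] = 0.000000; exercise = 0.000000; V(3,3) = max -> 0.000000
  V(2,0) = exp(-r*dt) * [p*0.494903 + (1-p)*0.203734] = 0.342961; exercise = 0.338190; V(2,0) = max -> 0.342961
  V(2,1) = exp(-r*dt) * [p*0.203734 + (1-p)*0.038407] = 0.117673; exercise = 0.080000; V(2,1) = max -> 0.117673
  V(2,2) = exp(-r*dt) * [p*0.038407 + (1-p)*0.000000] = 0.018439; exercise = 0.000000; V(2,2) = max -> 0.018439
  V(1,0) = exp(-r*dt) * [p*0.342961 + (1-p)*0.117673] = 0.225508; exercise = 0.201345; V(1,0) = max -> 0.225508
  V(1,1) = exp(-r*dt) * [p*0.117673 + (1-p)*0.018439] = 0.066030; exercise = 0.000000; V(1,1) = max -> 0.066030
  V(0,0) = exp(-r*dt) * [p*0.225508 + (1-p)*0.066030] = 0.142412; exercise = 0.080000; V(0,0) = max -> 0.142412


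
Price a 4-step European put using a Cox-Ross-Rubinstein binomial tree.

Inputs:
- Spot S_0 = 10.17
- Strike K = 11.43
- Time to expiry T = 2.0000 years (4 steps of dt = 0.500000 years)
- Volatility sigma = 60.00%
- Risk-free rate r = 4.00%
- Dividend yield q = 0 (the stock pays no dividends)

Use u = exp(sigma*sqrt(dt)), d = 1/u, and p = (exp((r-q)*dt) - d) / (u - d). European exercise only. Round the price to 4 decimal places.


dt = T/N = 0.500000
u = exp(sigma*sqrt(dt)) = 1.528465; d = 1/u = 0.654251
p = (exp((r-q)*dt) - d) / (u - d) = 0.418605
Discount per step: exp(-r*dt) = 0.980199
Stock lattice S(k, i) with i counting down-moves:
  k=0: S(0,0) = 10.1700
  k=1: S(1,0) = 15.5445; S(1,1) = 6.6537
  k=2: S(2,0) = 23.7592; S(2,1) = 10.1700; S(2,2) = 4.3532
  k=3: S(3,0) = 36.3151; S(3,1) = 15.5445; S(3,2) = 6.6537; S(3,3) = 2.8481
  k=4: S(4,0) = 55.5064; S(4,1) = 23.7592; S(4,2) = 10.1700; S(4,3) = 4.3532; S(4,4) = 1.8634
Terminal payoffs V(N, i) = max(K - S_T, 0):
  V(4,0) = 0.000000; V(4,1) = 0.000000; V(4,2) = 1.260000; V(4,3) = 7.076788; V(4,4) = 9.566631
Backward induction: V(k, i) = exp(-r*dt) * [p * V(k+1, i) + (1-p) * V(k+1, i+1)].
  V(3,0) = exp(-r*dt) * [p*0.000000 + (1-p)*0.000000] = 0.000000
  V(3,1) = exp(-r*dt) * [p*0.000000 + (1-p)*1.260000] = 0.718052
  V(3,2) = exp(-r*dt) * [p*1.260000 + (1-p)*7.076788] = 4.549937
  V(3,3) = exp(-r*dt) * [p*7.076788 + (1-p)*9.566631] = 8.355577
  V(2,0) = exp(-r*dt) * [p*0.000000 + (1-p)*0.718052] = 0.409206
  V(2,1) = exp(-r*dt) * [p*0.718052 + (1-p)*4.549937] = 2.887559
  V(2,2) = exp(-r*dt) * [p*4.549937 + (1-p)*8.355577] = 6.628611
  V(1,0) = exp(-r*dt) * [p*0.409206 + (1-p)*2.887559] = 1.813474
  V(1,1) = exp(-r*dt) * [p*2.887559 + (1-p)*6.628611] = 4.962342
  V(0,0) = exp(-r*dt) * [p*1.813474 + (1-p)*4.962342] = 3.572050

Answer: Price = V(0,0) = 3.5721


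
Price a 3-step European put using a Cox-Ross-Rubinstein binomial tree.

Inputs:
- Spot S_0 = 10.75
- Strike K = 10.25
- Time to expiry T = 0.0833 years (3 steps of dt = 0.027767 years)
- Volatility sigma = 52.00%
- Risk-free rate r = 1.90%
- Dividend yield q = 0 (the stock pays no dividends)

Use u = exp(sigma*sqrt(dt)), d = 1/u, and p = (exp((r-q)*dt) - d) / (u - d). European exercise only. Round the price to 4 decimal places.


Answer: Price = V(0,0) = 0.4252

Derivation:
dt = T/N = 0.027767
u = exp(sigma*sqrt(dt)) = 1.090514; d = 1/u = 0.916999
p = (exp((r-q)*dt) - d) / (u - d) = 0.481392
Discount per step: exp(-r*dt) = 0.999473
Stock lattice S(k, i) with i counting down-moves:
  k=0: S(0,0) = 10.7500
  k=1: S(1,0) = 11.7230; S(1,1) = 9.8577
  k=2: S(2,0) = 12.7841; S(2,1) = 10.7500; S(2,2) = 9.0395
  k=3: S(3,0) = 13.9413; S(3,1) = 11.7230; S(3,2) = 9.8577; S(3,3) = 8.2892
Terminal payoffs V(N, i) = max(K - S_T, 0):
  V(3,0) = 0.000000; V(3,1) = 0.000000; V(3,2) = 0.392265; V(3,3) = 1.960764
Backward induction: V(k, i) = exp(-r*dt) * [p * V(k+1, i) + (1-p) * V(k+1, i+1)].
  V(2,0) = exp(-r*dt) * [p*0.000000 + (1-p)*0.000000] = 0.000000
  V(2,1) = exp(-r*dt) * [p*0.000000 + (1-p)*0.392265] = 0.203324
  V(2,2) = exp(-r*dt) * [p*0.392265 + (1-p)*1.960764] = 1.205065
  V(1,0) = exp(-r*dt) * [p*0.000000 + (1-p)*0.203324] = 0.105390
  V(1,1) = exp(-r*dt) * [p*0.203324 + (1-p)*1.205065] = 0.722453
  V(0,0) = exp(-r*dt) * [p*0.105390 + (1-p)*0.722453] = 0.425179


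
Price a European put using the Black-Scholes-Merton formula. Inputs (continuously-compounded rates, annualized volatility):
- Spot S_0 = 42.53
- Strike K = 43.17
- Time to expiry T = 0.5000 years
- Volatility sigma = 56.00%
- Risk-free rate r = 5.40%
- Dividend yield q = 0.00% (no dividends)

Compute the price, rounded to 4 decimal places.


d1 = (ln(S/K) + (r - q + 0.5*sigma^2) * T) / (sigma * sqrt(T)) = 0.22845585
d2 = d1 - sigma * sqrt(T) = -0.16752395
exp(-rT) = 0.97336124; exp(-qT) = 1.00000000
P = K * exp(-rT) * N(-d2) - S_0 * exp(-qT) * N(-d1)
N(-d1) = 0.40964594; N(-d2) = 0.56652110
P = 43.1700 * 0.97336124 * 0.56652110 - 42.5300 * 1.00000000 * 0.40964594 = 6.3830

Answer: Price = 6.3830


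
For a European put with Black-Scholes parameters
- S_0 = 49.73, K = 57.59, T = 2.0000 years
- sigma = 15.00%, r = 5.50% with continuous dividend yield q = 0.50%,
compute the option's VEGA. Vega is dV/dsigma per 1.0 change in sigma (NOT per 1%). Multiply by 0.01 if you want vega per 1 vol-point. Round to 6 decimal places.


Answer: Vega = 27.597205

Derivation:
d1 = -0.1142711372; d2 = -0.3264031715
phi(d1) = 0.3963460920; exp(-qT) = 0.9900498337; exp(-rT) = 0.8958341353
Vega = S * exp(-qT) * phi(d1) * sqrt(T) = 49.7300 * 0.9900498337 * 0.3963460920 * 1.4142135624 = 27.597205


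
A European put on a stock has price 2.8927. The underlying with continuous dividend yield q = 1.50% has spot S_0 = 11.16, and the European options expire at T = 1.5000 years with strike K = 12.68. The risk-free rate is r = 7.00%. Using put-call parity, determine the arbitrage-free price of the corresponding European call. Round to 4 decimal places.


Answer: Call price = 2.3883

Derivation:
Put-call parity: C - P = S_0 * exp(-qT) - K * exp(-rT).
S_0 * exp(-qT) = 11.1600 * 0.97775124 = 10.91170381
K * exp(-rT) = 12.6800 * 0.90032452 = 11.41611495
C = P + S*exp(-qT) - K*exp(-rT)
C = 2.8927 + 10.91170381 - 11.41611495 = 2.3883


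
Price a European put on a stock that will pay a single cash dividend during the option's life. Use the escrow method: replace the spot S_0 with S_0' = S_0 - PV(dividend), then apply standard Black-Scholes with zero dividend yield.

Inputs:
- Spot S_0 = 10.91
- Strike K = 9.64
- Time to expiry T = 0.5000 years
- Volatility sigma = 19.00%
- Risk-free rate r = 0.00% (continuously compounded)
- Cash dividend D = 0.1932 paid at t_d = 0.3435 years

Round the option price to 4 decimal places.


Answer: Price = 0.1674

Derivation:
PV(D) = D * exp(-r * t_d) = 0.1932 * 1.00000000 = 0.19320000
S_0' = S_0 - PV(D) = 10.9100 - 0.19320000 = 10.71680000
d1 = (ln(S_0'/K) + (r + sigma^2/2)*T) / (sigma*sqrt(T)) = 0.85534982
d2 = d1 - sigma*sqrt(T) = 0.72099953
exp(-rT) = 1.00000000
N(-d1) = 0.19617876; N(-d2) = 0.23545490
P = K * exp(-rT) * N(-d2) - S_0' * N(-d1) = 9.6400 * 1.00000000 * 0.23545490 - 10.71680000 * 0.19617876 = 0.1674


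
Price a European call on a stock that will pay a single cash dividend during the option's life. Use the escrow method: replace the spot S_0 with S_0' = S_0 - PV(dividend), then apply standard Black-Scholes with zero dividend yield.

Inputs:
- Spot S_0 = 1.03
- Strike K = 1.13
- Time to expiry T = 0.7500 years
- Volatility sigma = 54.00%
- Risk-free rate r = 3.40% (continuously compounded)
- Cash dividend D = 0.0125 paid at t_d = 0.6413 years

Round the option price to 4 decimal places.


Answer: Price = 0.1568

Derivation:
PV(D) = D * exp(-r * t_d) = 0.0125 * 0.97843179 = 0.01223040
S_0' = S_0 - PV(D) = 1.0300 - 0.01223040 = 1.01776960
d1 = (ln(S_0'/K) + (r + sigma^2/2)*T) / (sigma*sqrt(T)) = 0.06467592
d2 = d1 - sigma*sqrt(T) = -0.40297779
exp(-rT) = 0.97482238
N(d1) = 0.52578398; N(d2) = 0.34348228
C = S_0' * N(d1) - K * exp(-rT) * N(d2) = 1.01776960 * 0.52578398 - 1.1300 * 0.97482238 * 0.34348228 = 0.1568


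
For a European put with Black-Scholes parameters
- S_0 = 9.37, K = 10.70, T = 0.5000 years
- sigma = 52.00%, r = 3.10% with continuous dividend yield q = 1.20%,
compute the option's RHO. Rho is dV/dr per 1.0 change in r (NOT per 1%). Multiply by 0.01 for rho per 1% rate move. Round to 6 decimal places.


Answer: Rho = -3.677478

Derivation:
d1 = -0.1512954095; d2 = -0.5189909357
phi(d1) = 0.3944023556; exp(-qT) = 0.9940179641; exp(-rT) = 0.9846195068
N(-d2) = 0.6981164689
Rho = -K*T*exp(-rT)*N(-d2) = -10.7000 * 0.5000 * 0.9846195068 * 0.6981164689 = -3.677478


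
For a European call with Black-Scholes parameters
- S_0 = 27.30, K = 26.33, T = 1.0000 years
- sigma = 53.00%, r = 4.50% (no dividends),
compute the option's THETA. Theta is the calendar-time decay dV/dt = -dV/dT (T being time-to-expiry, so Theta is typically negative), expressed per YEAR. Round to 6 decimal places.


Answer: Theta = -3.160450

Derivation:
d1 = 0.4181655258; d2 = -0.1118344742
phi(d1) = 0.3655435933; exp(-qT) = 1.0000000000; exp(-rT) = 0.9559974818
Theta = -S*exp(-qT)*phi(d1)*sigma/(2*sqrt(T)) - r*K*exp(-rT)*N(d2) + q*S*exp(-qT)*N(d1)
N(d1) = 0.6620869504; N(d2) = 0.4554773263; sqrt(T) = 1.0000000000
Term 1 = -27.3000 * 1.0000000000 * 0.3655435933 * 0.5300 / (2 * 1.0000000000) = -2.6445251257
Term 2 = -0.0450 * 26.3300 * 0.9559974818 * 0.4554773263 = -0.5159253694
Term 3 = 0 (no dividend yield, q = 0)
Theta = -2.6445251257 + (-0.5159253694) + (0.0000000000) = -3.160450


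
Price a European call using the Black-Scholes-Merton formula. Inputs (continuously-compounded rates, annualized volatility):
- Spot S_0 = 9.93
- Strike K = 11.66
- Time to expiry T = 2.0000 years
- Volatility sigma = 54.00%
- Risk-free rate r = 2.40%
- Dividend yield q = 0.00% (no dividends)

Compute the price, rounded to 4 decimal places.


d1 = (ln(S/K) + (r - q + 0.5*sigma^2) * T) / (sigma * sqrt(T)) = 0.23438795
d2 = d1 - sigma * sqrt(T) = -0.52928737
exp(-rT) = 0.95313379; exp(-qT) = 1.00000000
C = S_0 * exp(-qT) * N(d1) - K * exp(-rT) * N(d2)
N(d1) = 0.59265810; N(d2) = 0.29830306
C = 9.9300 * 1.00000000 * 0.59265810 - 11.6600 * 0.95313379 * 0.29830306 = 2.5699

Answer: Price = 2.5699


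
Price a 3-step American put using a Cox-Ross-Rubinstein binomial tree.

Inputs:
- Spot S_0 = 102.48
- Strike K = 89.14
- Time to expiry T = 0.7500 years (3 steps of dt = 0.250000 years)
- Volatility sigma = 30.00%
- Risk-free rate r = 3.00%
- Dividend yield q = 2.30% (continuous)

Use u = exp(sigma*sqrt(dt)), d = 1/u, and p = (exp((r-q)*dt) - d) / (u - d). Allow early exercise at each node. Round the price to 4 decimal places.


dt = T/N = 0.250000
u = exp(sigma*sqrt(dt)) = 1.161834; d = 1/u = 0.860708
p = (exp((r-q)*dt) - d) / (u - d) = 0.468387
Discount per step: exp(-r*dt) = 0.992528
Stock lattice S(k, i) with i counting down-moves:
  k=0: S(0,0) = 102.4800
  k=1: S(1,0) = 119.0648; S(1,1) = 88.2054
  k=2: S(2,0) = 138.3335; S(2,1) = 102.4800; S(2,2) = 75.9191
  k=3: S(3,0) = 160.7206; S(3,1) = 119.0648; S(3,2) = 88.2054; S(3,3) = 65.3441
Terminal payoffs V(N, i) = max(K - S_T, 0):
  V(3,0) = 0.000000; V(3,1) = 0.000000; V(3,2) = 0.934647; V(3,3) = 23.795867
Backward induction: V(k, i) = exp(-r*dt) * [p * V(k+1, i) + (1-p) * V(k+1, i+1)]; then take max(V_cont, immediate exercise) for American.
  V(2,0) = exp(-r*dt) * [p*0.000000 + (1-p)*0.000000] = 0.000000; exercise = 0.000000; V(2,0) = max -> 0.000000
  V(2,1) = exp(-r*dt) * [p*0.000000 + (1-p)*0.934647] = 0.493158; exercise = 0.000000; V(2,1) = max -> 0.493158
  V(2,2) = exp(-r*dt) * [p*0.934647 + (1-p)*23.795867] = 12.990181; exercise = 13.220949; V(2,2) = max -> 13.220949
  V(1,0) = exp(-r*dt) * [p*0.000000 + (1-p)*0.493158] = 0.260210; exercise = 0.000000; V(1,0) = max -> 0.260210
  V(1,1) = exp(-r*dt) * [p*0.493158 + (1-p)*13.220949] = 7.205178; exercise = 0.934647; V(1,1) = max -> 7.205178
  V(0,0) = exp(-r*dt) * [p*0.260210 + (1-p)*7.205178] = 3.922716; exercise = 0.000000; V(0,0) = max -> 3.922716

Answer: Price = V(0,0) = 3.9227


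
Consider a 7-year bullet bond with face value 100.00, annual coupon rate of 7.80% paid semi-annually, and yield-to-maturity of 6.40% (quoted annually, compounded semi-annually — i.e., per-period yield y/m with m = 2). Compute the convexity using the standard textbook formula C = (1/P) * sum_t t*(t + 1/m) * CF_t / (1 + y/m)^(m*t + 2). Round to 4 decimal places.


Coupon per period c = face * coupon_rate / m = 3.900000
Periods per year m = 2; per-period yield y/m = 0.032000
Number of cashflows N = 14
Cashflows (t years, CF_t, discount factor 1/(1+y/m)^(m*t), PV):
  t = 0.5000: CF_t = 3.900000, DF = 0.968992, PV = 3.779070
  t = 1.0000: CF_t = 3.900000, DF = 0.938946, PV = 3.661889
  t = 1.5000: CF_t = 3.900000, DF = 0.909831, PV = 3.548342
  t = 2.0000: CF_t = 3.900000, DF = 0.881620, PV = 3.438316
  t = 2.5000: CF_t = 3.900000, DF = 0.854283, PV = 3.331702
  t = 3.0000: CF_t = 3.900000, DF = 0.827793, PV = 3.228393
  t = 3.5000: CF_t = 3.900000, DF = 0.802125, PV = 3.128288
  t = 4.0000: CF_t = 3.900000, DF = 0.777253, PV = 3.031287
  t = 4.5000: CF_t = 3.900000, DF = 0.753152, PV = 2.937293
  t = 5.0000: CF_t = 3.900000, DF = 0.729799, PV = 2.846215
  t = 5.5000: CF_t = 3.900000, DF = 0.707169, PV = 2.757960
  t = 6.0000: CF_t = 3.900000, DF = 0.685241, PV = 2.672442
  t = 6.5000: CF_t = 3.900000, DF = 0.663994, PV = 2.589575
  t = 7.0000: CF_t = 103.900000, DF = 0.643405, PV = 66.849750
Price P = sum_t PV_t = 107.800522
Convexity numerator sum_t t*(t + 1/m) * CF_t / (1+y/m)^(m*t + 2):
  t = 0.5000: term = 1.774171
  t = 1.0000: term = 5.157474
  t = 1.5000: term = 9.995105
  t = 2.0000: term = 16.141966
  t = 2.5000: term = 23.462160
  t = 3.0000: term = 31.828511
  t = 3.5000: term = 41.122108
  t = 4.0000: term = 51.231862
  t = 4.5000: term = 62.054096
  t = 5.0000: term = 73.492147
  t = 5.5000: term = 85.455985
  t = 6.0000: term = 97.861857
  t = 6.5000: term = 110.631944
  t = 7.0000: term = 3295.335935
Convexity = (1/P) * sum = 3905.545321 / 107.800522 = 36.229373

Answer: Convexity = 36.2294


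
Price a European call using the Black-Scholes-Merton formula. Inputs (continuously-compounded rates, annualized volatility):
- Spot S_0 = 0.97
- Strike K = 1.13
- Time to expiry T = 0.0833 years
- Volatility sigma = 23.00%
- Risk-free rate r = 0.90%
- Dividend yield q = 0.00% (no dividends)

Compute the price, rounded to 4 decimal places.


Answer: Price = 0.0003

Derivation:
d1 = (ln(S/K) + (r - q + 0.5*sigma^2) * T) / (sigma * sqrt(T)) = -2.25548875
d2 = d1 - sigma * sqrt(T) = -2.32187075
exp(-rT) = 0.99925058; exp(-qT) = 1.00000000
C = S_0 * exp(-qT) * N(d1) - K * exp(-rT) * N(d2)
N(d1) = 0.01205133; N(d2) = 0.01011995
C = 0.9700 * 1.00000000 * 0.01205133 - 1.1300 * 0.99925058 * 0.01011995 = 0.0003


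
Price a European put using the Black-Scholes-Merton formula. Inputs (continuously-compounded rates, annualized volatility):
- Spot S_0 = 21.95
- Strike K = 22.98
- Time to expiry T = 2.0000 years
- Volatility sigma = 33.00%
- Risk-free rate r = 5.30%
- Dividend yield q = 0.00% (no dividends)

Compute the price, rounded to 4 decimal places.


Answer: Price = 3.3231

Derivation:
d1 = (ln(S/K) + (r - q + 0.5*sigma^2) * T) / (sigma * sqrt(T)) = 0.36221624
d2 = d1 - sigma * sqrt(T) = -0.10447424
exp(-rT) = 0.89942465; exp(-qT) = 1.00000000
P = K * exp(-rT) * N(-d2) - S_0 * exp(-qT) * N(-d1)
N(-d1) = 0.35859522; N(-d2) = 0.54160350
P = 22.9800 * 0.89942465 * 0.54160350 - 21.9500 * 1.00000000 * 0.35859522 = 3.3231


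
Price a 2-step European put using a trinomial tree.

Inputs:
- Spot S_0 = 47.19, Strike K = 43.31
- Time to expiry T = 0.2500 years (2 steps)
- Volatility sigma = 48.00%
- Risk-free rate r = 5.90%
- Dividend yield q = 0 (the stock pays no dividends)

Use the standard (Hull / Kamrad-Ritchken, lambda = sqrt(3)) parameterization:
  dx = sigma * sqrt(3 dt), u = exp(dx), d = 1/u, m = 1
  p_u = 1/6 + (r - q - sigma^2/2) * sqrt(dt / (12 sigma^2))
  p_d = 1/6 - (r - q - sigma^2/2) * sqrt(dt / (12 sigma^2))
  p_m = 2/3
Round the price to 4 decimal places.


dt = T/N = 0.125000; dx = sigma*sqrt(3*dt) = 0.293939
u = exp(dx) = 1.341702; d = 1/u = 0.745322
p_u = 0.154717, p_m = 0.666667, p_d = 0.178616
Discount per step: exp(-r*dt) = 0.992652
Stock lattice S(k, j) with j the centered position index:
  k=0: S(0,+0) = 47.1900
  k=1: S(1,-1) = 35.1718; S(1,+0) = 47.1900; S(1,+1) = 63.3149
  k=2: S(2,-2) = 26.2143; S(2,-1) = 35.1718; S(2,+0) = 47.1900; S(2,+1) = 63.3149; S(2,+2) = 84.9497
Terminal payoffs V(N, j) = max(K - S_T, 0):
  V(2,-2) = 17.095716; V(2,-1) = 8.138249; V(2,+0) = 0.000000; V(2,+1) = 0.000000; V(2,+2) = 0.000000
Backward induction: V(k, j) = exp(-r*dt) * [p_u * V(k+1, j+1) + p_m * V(k+1, j) + p_d * V(k+1, j-1)]
  V(1,-1) = exp(-r*dt) * [p_u*0.000000 + p_m*8.138249 + p_d*17.095716] = 8.416772
  V(1,+0) = exp(-r*dt) * [p_u*0.000000 + p_m*0.000000 + p_d*8.138249] = 1.442944
  V(1,+1) = exp(-r*dt) * [p_u*0.000000 + p_m*0.000000 + p_d*0.000000] = 0.000000
  V(0,+0) = exp(-r*dt) * [p_u*0.000000 + p_m*1.442944 + p_d*8.416772] = 2.447221

Answer: Price = V(0,0) = 2.4472


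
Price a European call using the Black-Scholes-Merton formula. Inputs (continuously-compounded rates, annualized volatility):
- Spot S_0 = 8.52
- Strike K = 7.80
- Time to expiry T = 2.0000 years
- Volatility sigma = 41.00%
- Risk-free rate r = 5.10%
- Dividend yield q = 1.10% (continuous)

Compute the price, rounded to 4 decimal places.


Answer: Price = 2.4706

Derivation:
d1 = (ln(S/K) + (r - q + 0.5*sigma^2) * T) / (sigma * sqrt(T)) = 0.58015974
d2 = d1 - sigma * sqrt(T) = 0.00033218
exp(-rT) = 0.90302955; exp(-qT) = 0.97824024
C = S_0 * exp(-qT) * N(d1) - K * exp(-rT) * N(d2)
N(d1) = 0.71909655; N(d2) = 0.50013252
C = 8.5200 * 0.97824024 * 0.71909655 - 7.8000 * 0.90302955 * 0.50013252 = 2.4706


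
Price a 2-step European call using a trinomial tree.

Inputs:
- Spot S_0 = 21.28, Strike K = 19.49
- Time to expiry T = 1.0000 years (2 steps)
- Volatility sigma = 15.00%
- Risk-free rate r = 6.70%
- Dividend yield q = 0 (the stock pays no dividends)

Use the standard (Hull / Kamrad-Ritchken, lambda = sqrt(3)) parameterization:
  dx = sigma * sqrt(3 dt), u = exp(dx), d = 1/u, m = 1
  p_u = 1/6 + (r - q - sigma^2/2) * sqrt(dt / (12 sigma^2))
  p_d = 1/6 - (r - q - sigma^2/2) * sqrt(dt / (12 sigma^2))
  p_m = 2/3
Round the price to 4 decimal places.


Answer: Price = V(0,0) = 3.2751

Derivation:
dt = T/N = 0.500000; dx = sigma*sqrt(3*dt) = 0.183712
u = exp(dx) = 1.201669; d = 1/u = 0.832176
p_u = 0.242533, p_m = 0.666667, p_d = 0.090801
Discount per step: exp(-r*dt) = 0.967055
Stock lattice S(k, j) with j the centered position index:
  k=0: S(0,+0) = 21.2800
  k=1: S(1,-1) = 17.7087; S(1,+0) = 21.2800; S(1,+1) = 25.5715
  k=2: S(2,-2) = 14.7367; S(2,-1) = 17.7087; S(2,+0) = 21.2800; S(2,+1) = 25.5715; S(2,+2) = 30.7285
Terminal payoffs V(N, j) = max(S_T - K, 0):
  V(2,-2) = 0.000000; V(2,-1) = 0.000000; V(2,+0) = 1.790000; V(2,+1) = 6.081524; V(2,+2) = 11.238517
Backward induction: V(k, j) = exp(-r*dt) * [p_u * V(k+1, j+1) + p_m * V(k+1, j) + p_d * V(k+1, j-1)]
  V(1,-1) = exp(-r*dt) * [p_u*1.790000 + p_m*0.000000 + p_d*0.000000] = 0.419831
  V(1,+0) = exp(-r*dt) * [p_u*6.081524 + p_m*1.790000 + p_d*0.000000] = 2.580395
  V(1,+1) = exp(-r*dt) * [p_u*11.238517 + p_m*6.081524 + p_d*1.790000] = 6.713867
  V(0,+0) = exp(-r*dt) * [p_u*6.713867 + p_m*2.580395 + p_d*0.419831] = 3.275142


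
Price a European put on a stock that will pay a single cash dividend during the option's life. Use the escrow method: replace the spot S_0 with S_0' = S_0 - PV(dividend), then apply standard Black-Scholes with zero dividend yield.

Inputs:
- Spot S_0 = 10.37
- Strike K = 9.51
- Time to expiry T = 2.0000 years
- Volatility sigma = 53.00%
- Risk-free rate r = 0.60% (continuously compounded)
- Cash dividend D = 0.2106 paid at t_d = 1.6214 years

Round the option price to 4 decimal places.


PV(D) = D * exp(-r * t_d) = 0.2106 * 0.99031877 = 0.20856113
S_0' = S_0 - PV(D) = 10.3700 - 0.20856113 = 10.16143887
d1 = (ln(S_0'/K) + (r + sigma^2/2)*T) / (sigma*sqrt(T)) = 0.47917315
d2 = d1 - sigma*sqrt(T) = -0.27036004
exp(-rT) = 0.98807171
N(-d1) = 0.31590773; N(-d2) = 0.60655836
P = K * exp(-rT) * N(-d2) - S_0' * N(-d1) = 9.5100 * 0.98807171 * 0.60655836 - 10.16143887 * 0.31590773 = 2.4895

Answer: Price = 2.4895


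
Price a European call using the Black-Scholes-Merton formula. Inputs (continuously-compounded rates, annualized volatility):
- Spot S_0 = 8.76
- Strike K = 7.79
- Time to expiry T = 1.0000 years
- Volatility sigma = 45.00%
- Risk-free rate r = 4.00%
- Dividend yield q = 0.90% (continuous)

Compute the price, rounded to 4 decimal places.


d1 = (ln(S/K) + (r - q + 0.5*sigma^2) * T) / (sigma * sqrt(T)) = 0.55467788
d2 = d1 - sigma * sqrt(T) = 0.10467788
exp(-rT) = 0.96078944; exp(-qT) = 0.99104038
C = S_0 * exp(-qT) * N(d1) - K * exp(-rT) * N(d2)
N(d1) = 0.71044249; N(d2) = 0.54168429
C = 8.7600 * 0.99104038 * 0.71044249 - 7.7900 * 0.96078944 * 0.54168429 = 2.1135

Answer: Price = 2.1135


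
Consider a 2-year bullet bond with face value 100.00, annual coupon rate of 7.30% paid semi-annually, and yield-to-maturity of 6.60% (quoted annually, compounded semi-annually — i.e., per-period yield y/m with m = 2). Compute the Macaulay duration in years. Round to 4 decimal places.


Answer: Macaulay duration = 1.8976 years

Derivation:
Coupon per period c = face * coupon_rate / m = 3.650000
Periods per year m = 2; per-period yield y/m = 0.033000
Number of cashflows N = 4
Cashflows (t years, CF_t, discount factor 1/(1+y/m)^(m*t), PV):
  t = 0.5000: CF_t = 3.650000, DF = 0.968054, PV = 3.533398
  t = 1.0000: CF_t = 3.650000, DF = 0.937129, PV = 3.420521
  t = 1.5000: CF_t = 3.650000, DF = 0.907192, PV = 3.311249
  t = 2.0000: CF_t = 103.650000, DF = 0.878211, PV = 91.026537
Price P = sum_t PV_t = 101.291705
Macaulay numerator sum_t t * PV_t:
  t * PV_t at t = 0.5000: 1.766699
  t * PV_t at t = 1.0000: 3.420521
  t * PV_t at t = 1.5000: 4.966874
  t * PV_t at t = 2.0000: 182.053074
Macaulay duration D = (sum_t t * PV_t) / P = 192.207168 / 101.291705 = 1.897561


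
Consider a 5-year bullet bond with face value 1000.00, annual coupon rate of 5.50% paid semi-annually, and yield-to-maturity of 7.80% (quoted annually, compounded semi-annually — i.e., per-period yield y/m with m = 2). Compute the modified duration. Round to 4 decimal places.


Answer: Modified duration = 4.2392

Derivation:
Coupon per period c = face * coupon_rate / m = 27.500000
Periods per year m = 2; per-period yield y/m = 0.039000
Number of cashflows N = 10
Cashflows (t years, CF_t, discount factor 1/(1+y/m)^(m*t), PV):
  t = 0.5000: CF_t = 27.500000, DF = 0.962464, PV = 26.467757
  t = 1.0000: CF_t = 27.500000, DF = 0.926337, PV = 25.474261
  t = 1.5000: CF_t = 27.500000, DF = 0.891566, PV = 24.518057
  t = 2.0000: CF_t = 27.500000, DF = 0.858100, PV = 23.597745
  t = 2.5000: CF_t = 27.500000, DF = 0.825890, PV = 22.711978
  t = 3.0000: CF_t = 27.500000, DF = 0.794889, PV = 21.859459
  t = 3.5000: CF_t = 27.500000, DF = 0.765052, PV = 21.038940
  t = 4.0000: CF_t = 27.500000, DF = 0.736335, PV = 20.249221
  t = 4.5000: CF_t = 27.500000, DF = 0.708696, PV = 19.489144
  t = 5.0000: CF_t = 1027.500000, DF = 0.682094, PV = 700.852061
Price P = sum_t PV_t = 906.258624
First compute Macaulay numerator sum_t t * PV_t:
  t * PV_t at t = 0.5000: 13.233879
  t * PV_t at t = 1.0000: 25.474261
  t * PV_t at t = 1.5000: 36.777086
  t * PV_t at t = 2.0000: 47.195490
  t * PV_t at t = 2.5000: 56.779945
  t * PV_t at t = 3.0000: 65.578377
  t * PV_t at t = 3.5000: 73.636291
  t * PV_t at t = 4.0000: 80.996883
  t * PV_t at t = 4.5000: 87.701148
  t * PV_t at t = 5.0000: 3504.260306
Macaulay duration D = 3991.633665 / 906.258624 = 4.404519
Modified duration = D / (1 + y/m) = 4.404519 / (1 + 0.039000) = 4.239191


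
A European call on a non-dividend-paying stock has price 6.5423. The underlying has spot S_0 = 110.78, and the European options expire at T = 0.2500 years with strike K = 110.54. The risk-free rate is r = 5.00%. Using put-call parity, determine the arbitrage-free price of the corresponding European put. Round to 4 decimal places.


Answer: Put price = 4.9292

Derivation:
Put-call parity: C - P = S_0 * exp(-qT) - K * exp(-rT).
S_0 * exp(-qT) = 110.7800 * 1.00000000 = 110.78000000
K * exp(-rT) = 110.5400 * 0.98757780 = 109.16685007
P = C - S*exp(-qT) + K*exp(-rT)
P = 6.5423 - 110.78000000 + 109.16685007 = 4.9292


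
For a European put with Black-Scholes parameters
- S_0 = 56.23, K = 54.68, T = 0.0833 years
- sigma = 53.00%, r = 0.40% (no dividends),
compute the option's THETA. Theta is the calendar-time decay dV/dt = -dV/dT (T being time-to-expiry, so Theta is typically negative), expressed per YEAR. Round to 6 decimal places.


Answer: Theta = -19.805211

Derivation:
d1 = 0.2613964991; d2 = 0.1084292804
phi(d1) = 0.3855429810; exp(-qT) = 1.0000000000; exp(-rT) = 0.9996668555
Theta = -S*exp(-qT)*phi(d1)*sigma/(2*sqrt(T)) + r*K*exp(-rT)*N(-d2) - q*S*exp(-qT)*N(-d1)
N(-d1) = 0.3968933783; N(-d2) = 0.4568275878; sqrt(T) = 0.2886173938
Term 1 = -56.2300 * 1.0000000000 * 0.3855429810 * 0.5300 / (2 * 0.2886173938) = -19.9050951403
Term 2 = 0.0040 * 54.6800 * 0.9996668555 * 0.4568275878 = 0.0998840431
Term 3 = 0 (no dividend yield, q = 0)
Theta = -19.9050951403 + (0.0998840431) + (0.0000000000) = -19.805211


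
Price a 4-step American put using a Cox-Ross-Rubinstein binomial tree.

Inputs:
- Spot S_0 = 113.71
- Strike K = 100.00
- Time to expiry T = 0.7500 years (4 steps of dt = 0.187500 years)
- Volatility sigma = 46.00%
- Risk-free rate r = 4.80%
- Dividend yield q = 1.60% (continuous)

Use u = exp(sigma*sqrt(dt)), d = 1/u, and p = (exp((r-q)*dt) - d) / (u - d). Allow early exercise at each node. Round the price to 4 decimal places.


dt = T/N = 0.187500
u = exp(sigma*sqrt(dt)) = 1.220409; d = 1/u = 0.819398
p = (exp((r-q)*dt) - d) / (u - d) = 0.465375
Discount per step: exp(-r*dt) = 0.991040
Stock lattice S(k, i) with i counting down-moves:
  k=0: S(0,0) = 113.7100
  k=1: S(1,0) = 138.7727; S(1,1) = 93.1737
  k=2: S(2,0) = 169.3594; S(2,1) = 113.7100; S(2,2) = 76.3463
  k=3: S(3,0) = 206.6877; S(3,1) = 138.7727; S(3,2) = 93.1737; S(3,3) = 62.5580
  k=4: S(4,0) = 252.2435; S(4,1) = 169.3594; S(4,2) = 113.7100; S(4,3) = 76.3463; S(4,4) = 51.2599
Terminal payoffs V(N, i) = max(K - S_T, 0):
  V(4,0) = 0.000000; V(4,1) = 0.000000; V(4,2) = 0.000000; V(4,3) = 23.653693; V(4,4) = 48.740141
Backward induction: V(k, i) = exp(-r*dt) * [p * V(k+1, i) + (1-p) * V(k+1, i+1)]; then take max(V_cont, immediate exercise) for American.
  V(3,0) = exp(-r*dt) * [p*0.000000 + (1-p)*0.000000] = 0.000000; exercise = 0.000000; V(3,0) = max -> 0.000000
  V(3,1) = exp(-r*dt) * [p*0.000000 + (1-p)*0.000000] = 0.000000; exercise = 0.000000; V(3,1) = max -> 0.000000
  V(3,2) = exp(-r*dt) * [p*0.000000 + (1-p)*23.653693] = 12.532561; exercise = 6.826299; V(3,2) = max -> 12.532561
  V(3,3) = exp(-r*dt) * [p*23.653693 + (1-p)*48.740141] = 36.733450; exercise = 37.442019; V(3,3) = max -> 37.442019
  V(2,0) = exp(-r*dt) * [p*0.000000 + (1-p)*0.000000] = 0.000000; exercise = 0.000000; V(2,0) = max -> 0.000000
  V(2,1) = exp(-r*dt) * [p*0.000000 + (1-p)*12.532561] = 6.640193; exercise = 0.000000; V(2,1) = max -> 6.640193
  V(2,2) = exp(-r*dt) * [p*12.532561 + (1-p)*37.442019] = 25.618184; exercise = 23.653693; V(2,2) = max -> 25.618184
  V(1,0) = exp(-r*dt) * [p*0.000000 + (1-p)*6.640193] = 3.518208; exercise = 0.000000; V(1,0) = max -> 3.518208
  V(1,1) = exp(-r*dt) * [p*6.640193 + (1-p)*25.618184] = 16.635908; exercise = 6.826299; V(1,1) = max -> 16.635908
  V(0,0) = exp(-r*dt) * [p*3.518208 + (1-p)*16.635908] = 10.436907; exercise = 0.000000; V(0,0) = max -> 10.436907

Answer: Price = V(0,0) = 10.4369


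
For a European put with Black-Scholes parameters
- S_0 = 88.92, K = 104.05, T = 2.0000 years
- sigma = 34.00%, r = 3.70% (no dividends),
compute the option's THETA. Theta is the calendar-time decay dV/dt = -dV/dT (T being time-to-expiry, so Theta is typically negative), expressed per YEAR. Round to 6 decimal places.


d1 = 0.0675194142; d2 = -0.4133131970
phi(d1) = 0.3980339528; exp(-qT) = 1.0000000000; exp(-rT) = 0.9286716938
Theta = -S*exp(-qT)*phi(d1)*sigma/(2*sqrt(T)) + r*K*exp(-rT)*N(-d2) - q*S*exp(-qT)*N(-d1)
N(-d1) = 0.4730841035; N(-d2) = 0.6603114189; sqrt(T) = 1.4142135624
Term 1 = -88.9200 * 1.0000000000 * 0.3980339528 * 0.3400 / (2 * 1.4142135624) = -4.2545486793
Term 2 = 0.0370 * 104.0500 * 0.9286716938 * 0.6603114189 = 2.3607762348
Term 3 = 0 (no dividend yield, q = 0)
Theta = -4.2545486793 + (2.3607762348) + (0.0000000000) = -1.893772

Answer: Theta = -1.893772


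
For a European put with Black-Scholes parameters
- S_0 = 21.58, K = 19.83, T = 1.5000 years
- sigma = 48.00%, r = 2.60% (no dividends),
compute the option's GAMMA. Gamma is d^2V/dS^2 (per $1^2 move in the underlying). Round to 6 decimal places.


d1 = 0.5041373381; d2 = -0.0837402001
phi(d1) = 0.3513347659; exp(-qT) = 1.0000000000; exp(-rT) = 0.9617507091
Gamma = exp(-qT) * phi(d1) / (S * sigma * sqrt(T)) = 1.0000000000 * 0.3513347659 / (21.5800 * 0.4800 * 1.2247448714) = 0.027694

Answer: Gamma = 0.027694


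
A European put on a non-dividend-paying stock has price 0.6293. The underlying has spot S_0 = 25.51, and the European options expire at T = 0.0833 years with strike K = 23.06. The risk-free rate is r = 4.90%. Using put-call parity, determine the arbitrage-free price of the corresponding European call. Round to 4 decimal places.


Answer: Call price = 3.1732

Derivation:
Put-call parity: C - P = S_0 * exp(-qT) - K * exp(-rT).
S_0 * exp(-qT) = 25.5100 * 1.00000000 = 25.51000000
K * exp(-rT) = 23.0600 * 0.99592662 = 22.96606783
C = P + S*exp(-qT) - K*exp(-rT)
C = 0.6293 + 25.51000000 - 22.96606783 = 3.1732


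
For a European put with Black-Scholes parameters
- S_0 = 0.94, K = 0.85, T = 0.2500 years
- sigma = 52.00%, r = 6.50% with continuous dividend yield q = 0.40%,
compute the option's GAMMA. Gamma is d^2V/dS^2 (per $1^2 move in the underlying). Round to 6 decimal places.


d1 = 0.5757443299; d2 = 0.3157443299
phi(d1) = 0.3380101684; exp(-qT) = 0.9990004998; exp(-rT) = 0.9838813190
Gamma = exp(-qT) * phi(d1) / (S * sigma * sqrt(T)) = 0.9990004998 * 0.3380101684 / (0.9400 * 0.5200 * 0.5000000000) = 1.381638

Answer: Gamma = 1.381638
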